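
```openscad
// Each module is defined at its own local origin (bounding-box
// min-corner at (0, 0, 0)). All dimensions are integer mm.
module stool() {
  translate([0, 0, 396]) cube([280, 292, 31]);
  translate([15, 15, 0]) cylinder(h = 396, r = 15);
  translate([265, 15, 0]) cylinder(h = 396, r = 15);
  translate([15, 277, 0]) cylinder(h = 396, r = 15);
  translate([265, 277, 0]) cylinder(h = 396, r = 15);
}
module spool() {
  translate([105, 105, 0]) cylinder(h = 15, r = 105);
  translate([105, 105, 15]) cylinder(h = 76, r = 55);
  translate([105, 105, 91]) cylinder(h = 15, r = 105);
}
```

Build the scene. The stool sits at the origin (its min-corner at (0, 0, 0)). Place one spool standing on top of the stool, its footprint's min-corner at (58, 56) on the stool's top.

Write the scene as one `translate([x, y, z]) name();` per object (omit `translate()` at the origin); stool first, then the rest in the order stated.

stool();
translate([58, 56, 427]) spool();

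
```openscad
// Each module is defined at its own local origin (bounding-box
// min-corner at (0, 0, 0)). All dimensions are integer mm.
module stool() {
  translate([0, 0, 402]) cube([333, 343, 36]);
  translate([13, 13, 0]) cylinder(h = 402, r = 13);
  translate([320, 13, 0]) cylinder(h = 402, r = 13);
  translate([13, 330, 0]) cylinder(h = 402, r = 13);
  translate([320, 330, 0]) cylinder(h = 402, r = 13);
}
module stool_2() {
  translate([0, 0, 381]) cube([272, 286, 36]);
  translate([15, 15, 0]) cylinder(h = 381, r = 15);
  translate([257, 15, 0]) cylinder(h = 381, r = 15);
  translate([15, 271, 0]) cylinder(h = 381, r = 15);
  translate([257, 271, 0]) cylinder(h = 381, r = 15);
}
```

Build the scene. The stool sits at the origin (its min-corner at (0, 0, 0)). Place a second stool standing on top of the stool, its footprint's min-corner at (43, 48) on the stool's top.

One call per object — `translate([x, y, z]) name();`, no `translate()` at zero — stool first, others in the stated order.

stool();
translate([43, 48, 438]) stool_2();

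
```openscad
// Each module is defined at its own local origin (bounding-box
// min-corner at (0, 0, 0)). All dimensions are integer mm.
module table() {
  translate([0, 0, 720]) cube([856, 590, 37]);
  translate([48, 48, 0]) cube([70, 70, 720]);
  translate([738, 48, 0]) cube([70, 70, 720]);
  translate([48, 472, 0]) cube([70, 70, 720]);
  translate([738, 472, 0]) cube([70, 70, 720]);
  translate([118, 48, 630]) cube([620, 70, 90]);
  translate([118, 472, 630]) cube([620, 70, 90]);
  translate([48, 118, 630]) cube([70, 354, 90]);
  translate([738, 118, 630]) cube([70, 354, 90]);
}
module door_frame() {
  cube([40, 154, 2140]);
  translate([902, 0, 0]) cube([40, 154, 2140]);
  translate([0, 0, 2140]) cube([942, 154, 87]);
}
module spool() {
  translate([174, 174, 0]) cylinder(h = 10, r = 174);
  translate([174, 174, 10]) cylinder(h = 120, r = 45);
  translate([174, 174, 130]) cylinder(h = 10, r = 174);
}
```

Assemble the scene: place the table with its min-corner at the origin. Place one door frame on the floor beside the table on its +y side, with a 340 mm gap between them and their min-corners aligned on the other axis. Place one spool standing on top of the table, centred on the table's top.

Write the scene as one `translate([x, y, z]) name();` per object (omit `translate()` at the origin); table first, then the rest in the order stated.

table();
translate([0, 930, 0]) door_frame();
translate([254, 121, 757]) spool();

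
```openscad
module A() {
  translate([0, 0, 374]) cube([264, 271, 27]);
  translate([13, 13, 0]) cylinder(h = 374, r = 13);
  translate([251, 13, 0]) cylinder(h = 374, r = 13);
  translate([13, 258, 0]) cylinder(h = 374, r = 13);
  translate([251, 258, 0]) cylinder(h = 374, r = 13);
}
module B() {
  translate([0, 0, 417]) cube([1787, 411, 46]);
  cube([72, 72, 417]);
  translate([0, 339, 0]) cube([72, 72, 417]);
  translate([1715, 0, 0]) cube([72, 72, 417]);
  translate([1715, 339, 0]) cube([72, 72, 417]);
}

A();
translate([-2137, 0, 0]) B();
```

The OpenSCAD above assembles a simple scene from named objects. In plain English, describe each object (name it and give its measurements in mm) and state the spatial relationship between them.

A is a four-legged stool. The seat is 264×271 mm, 27 mm thick, top at z = 401 mm. It stands on four round legs, each 26 mm in diameter, from z = 0 to the seat underside, each leg's axis is inset half a diameter from the nearest pair of seat edges (so the leg's bounding box is flush with the corner).

B is a bench: a 1787×411 mm seat slab, 46 mm thick, top at z = 463 mm, on four 72×72 mm square legs flush with the seat corners and standing on z = 0.

The bench is on the floor beside the stool on its −x side.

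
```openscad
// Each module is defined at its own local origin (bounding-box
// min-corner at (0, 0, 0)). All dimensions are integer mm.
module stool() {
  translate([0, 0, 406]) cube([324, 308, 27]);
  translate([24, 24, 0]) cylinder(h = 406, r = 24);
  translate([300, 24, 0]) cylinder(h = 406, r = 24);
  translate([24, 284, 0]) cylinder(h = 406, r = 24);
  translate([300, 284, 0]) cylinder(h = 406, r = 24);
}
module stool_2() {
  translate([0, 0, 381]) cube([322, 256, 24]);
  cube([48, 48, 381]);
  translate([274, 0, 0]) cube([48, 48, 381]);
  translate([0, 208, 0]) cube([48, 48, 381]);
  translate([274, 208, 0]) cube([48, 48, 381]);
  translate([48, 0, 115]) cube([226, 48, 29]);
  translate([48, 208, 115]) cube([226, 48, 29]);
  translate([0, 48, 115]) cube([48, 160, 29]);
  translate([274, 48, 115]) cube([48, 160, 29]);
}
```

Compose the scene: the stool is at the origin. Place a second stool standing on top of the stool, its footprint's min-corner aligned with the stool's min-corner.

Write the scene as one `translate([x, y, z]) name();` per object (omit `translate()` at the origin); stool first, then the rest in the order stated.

stool();
translate([0, 0, 433]) stool_2();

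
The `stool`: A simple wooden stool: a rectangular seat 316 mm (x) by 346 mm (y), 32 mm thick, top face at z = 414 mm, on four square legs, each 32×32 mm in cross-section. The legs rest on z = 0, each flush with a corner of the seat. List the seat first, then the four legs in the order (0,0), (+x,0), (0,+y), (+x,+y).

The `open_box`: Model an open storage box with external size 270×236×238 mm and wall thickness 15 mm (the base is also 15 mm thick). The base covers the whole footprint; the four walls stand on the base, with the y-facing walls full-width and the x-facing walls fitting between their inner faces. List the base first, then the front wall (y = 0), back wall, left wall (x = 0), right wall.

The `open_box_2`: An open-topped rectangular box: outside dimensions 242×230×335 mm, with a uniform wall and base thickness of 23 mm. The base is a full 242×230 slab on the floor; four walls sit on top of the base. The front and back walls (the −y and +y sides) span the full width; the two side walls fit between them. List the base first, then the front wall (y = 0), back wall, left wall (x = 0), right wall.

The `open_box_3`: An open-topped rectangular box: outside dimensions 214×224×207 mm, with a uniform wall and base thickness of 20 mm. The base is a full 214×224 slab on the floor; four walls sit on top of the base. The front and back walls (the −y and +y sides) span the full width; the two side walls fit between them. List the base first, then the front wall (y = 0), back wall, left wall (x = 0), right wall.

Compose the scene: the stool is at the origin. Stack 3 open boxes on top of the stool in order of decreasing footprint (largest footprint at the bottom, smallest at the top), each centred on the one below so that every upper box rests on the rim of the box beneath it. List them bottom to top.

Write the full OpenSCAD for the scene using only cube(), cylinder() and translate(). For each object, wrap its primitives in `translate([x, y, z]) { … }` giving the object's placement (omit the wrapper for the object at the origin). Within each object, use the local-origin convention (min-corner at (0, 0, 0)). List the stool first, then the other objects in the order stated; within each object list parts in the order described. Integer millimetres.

translate([0, 0, 382]) cube([316, 346, 32]);
cube([32, 32, 382]);
translate([284, 0, 0]) cube([32, 32, 382]);
translate([0, 314, 0]) cube([32, 32, 382]);
translate([284, 314, 0]) cube([32, 32, 382]);
translate([23, 55, 414]) {
  cube([270, 236, 15]);
  translate([0, 0, 15]) cube([270, 15, 223]);
  translate([0, 221, 15]) cube([270, 15, 223]);
  translate([0, 15, 15]) cube([15, 206, 223]);
  translate([255, 15, 15]) cube([15, 206, 223]);
}
translate([37, 58, 652]) {
  cube([242, 230, 23]);
  translate([0, 0, 23]) cube([242, 23, 312]);
  translate([0, 207, 23]) cube([242, 23, 312]);
  translate([0, 23, 23]) cube([23, 184, 312]);
  translate([219, 23, 23]) cube([23, 184, 312]);
}
translate([51, 61, 987]) {
  cube([214, 224, 20]);
  translate([0, 0, 20]) cube([214, 20, 187]);
  translate([0, 204, 20]) cube([214, 20, 187]);
  translate([0, 20, 20]) cube([20, 184, 187]);
  translate([194, 20, 20]) cube([20, 184, 187]);
}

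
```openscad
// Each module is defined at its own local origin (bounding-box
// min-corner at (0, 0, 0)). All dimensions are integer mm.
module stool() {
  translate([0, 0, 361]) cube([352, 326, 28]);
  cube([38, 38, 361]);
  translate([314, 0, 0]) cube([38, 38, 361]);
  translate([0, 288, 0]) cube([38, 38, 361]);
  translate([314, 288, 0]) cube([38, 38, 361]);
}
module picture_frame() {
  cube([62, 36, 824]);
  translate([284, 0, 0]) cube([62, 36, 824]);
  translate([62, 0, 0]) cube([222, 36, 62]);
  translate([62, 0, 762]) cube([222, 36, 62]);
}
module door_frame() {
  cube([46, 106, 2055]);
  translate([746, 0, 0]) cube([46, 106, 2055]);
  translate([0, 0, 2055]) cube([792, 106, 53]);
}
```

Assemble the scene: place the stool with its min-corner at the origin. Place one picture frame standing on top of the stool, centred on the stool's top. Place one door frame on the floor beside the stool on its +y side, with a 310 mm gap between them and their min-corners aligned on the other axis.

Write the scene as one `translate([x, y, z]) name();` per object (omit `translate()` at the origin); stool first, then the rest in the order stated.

stool();
translate([3, 145, 389]) picture_frame();
translate([0, 636, 0]) door_frame();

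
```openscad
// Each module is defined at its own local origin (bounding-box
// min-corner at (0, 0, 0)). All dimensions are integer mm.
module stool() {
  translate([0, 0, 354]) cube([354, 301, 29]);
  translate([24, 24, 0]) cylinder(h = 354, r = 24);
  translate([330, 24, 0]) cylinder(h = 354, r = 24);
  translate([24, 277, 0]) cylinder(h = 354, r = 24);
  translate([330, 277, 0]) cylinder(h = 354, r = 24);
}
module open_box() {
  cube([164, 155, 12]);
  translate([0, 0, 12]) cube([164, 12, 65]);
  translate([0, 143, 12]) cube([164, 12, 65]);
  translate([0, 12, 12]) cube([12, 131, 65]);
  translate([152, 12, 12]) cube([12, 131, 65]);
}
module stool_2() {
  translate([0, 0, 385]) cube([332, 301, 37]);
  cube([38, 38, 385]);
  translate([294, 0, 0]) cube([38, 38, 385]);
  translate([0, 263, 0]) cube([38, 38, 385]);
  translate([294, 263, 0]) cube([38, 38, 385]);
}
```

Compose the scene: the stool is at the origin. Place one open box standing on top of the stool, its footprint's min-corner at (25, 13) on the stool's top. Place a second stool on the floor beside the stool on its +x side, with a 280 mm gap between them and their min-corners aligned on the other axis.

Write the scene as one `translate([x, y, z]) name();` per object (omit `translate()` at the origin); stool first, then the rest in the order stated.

stool();
translate([25, 13, 383]) open_box();
translate([634, 0, 0]) stool_2();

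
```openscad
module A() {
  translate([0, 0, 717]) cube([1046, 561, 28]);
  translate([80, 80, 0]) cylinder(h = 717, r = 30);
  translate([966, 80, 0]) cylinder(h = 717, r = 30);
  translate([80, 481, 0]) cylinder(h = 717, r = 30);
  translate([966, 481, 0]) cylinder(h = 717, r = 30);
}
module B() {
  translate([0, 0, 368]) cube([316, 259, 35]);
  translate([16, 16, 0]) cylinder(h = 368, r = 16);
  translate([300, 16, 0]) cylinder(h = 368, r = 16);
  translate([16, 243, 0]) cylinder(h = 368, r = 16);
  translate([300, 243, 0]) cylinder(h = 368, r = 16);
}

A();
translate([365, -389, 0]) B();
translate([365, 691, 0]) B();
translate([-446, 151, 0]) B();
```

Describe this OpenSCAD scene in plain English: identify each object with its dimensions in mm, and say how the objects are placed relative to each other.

A is a rectangular dining table. The top is 1046×561×28 mm with its upper surface at z = 745 mm. It stands on four round legs of 60 mm diameter, each leg's bounding box inset 50 mm from the nearest pair of top edges, running from the floor to the underside of the top.

B is a four-legged stool. The seat is a 316×259×35 mm slab whose top surface is at z = 403 mm; four round legs, each 32 mm in diameter, run from the floor (z = 0) to the underside of the seat, each leg's axis is inset half a diameter from the nearest pair of seat edges (so the leg's bounding box is flush with the corner).

Three stools sit around the table at the −y, +y, −x sides.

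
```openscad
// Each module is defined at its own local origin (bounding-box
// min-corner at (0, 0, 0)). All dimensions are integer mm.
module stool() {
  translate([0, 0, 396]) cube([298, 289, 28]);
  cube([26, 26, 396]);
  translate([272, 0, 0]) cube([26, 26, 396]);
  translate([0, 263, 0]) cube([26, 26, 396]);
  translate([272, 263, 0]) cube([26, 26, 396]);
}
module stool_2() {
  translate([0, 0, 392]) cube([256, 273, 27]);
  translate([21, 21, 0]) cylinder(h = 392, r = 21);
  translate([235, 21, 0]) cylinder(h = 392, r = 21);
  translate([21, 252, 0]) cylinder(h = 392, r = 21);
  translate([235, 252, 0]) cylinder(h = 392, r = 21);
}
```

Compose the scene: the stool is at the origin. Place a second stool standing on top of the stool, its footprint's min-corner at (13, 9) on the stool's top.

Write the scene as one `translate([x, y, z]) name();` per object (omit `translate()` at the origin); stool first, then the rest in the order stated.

stool();
translate([13, 9, 424]) stool_2();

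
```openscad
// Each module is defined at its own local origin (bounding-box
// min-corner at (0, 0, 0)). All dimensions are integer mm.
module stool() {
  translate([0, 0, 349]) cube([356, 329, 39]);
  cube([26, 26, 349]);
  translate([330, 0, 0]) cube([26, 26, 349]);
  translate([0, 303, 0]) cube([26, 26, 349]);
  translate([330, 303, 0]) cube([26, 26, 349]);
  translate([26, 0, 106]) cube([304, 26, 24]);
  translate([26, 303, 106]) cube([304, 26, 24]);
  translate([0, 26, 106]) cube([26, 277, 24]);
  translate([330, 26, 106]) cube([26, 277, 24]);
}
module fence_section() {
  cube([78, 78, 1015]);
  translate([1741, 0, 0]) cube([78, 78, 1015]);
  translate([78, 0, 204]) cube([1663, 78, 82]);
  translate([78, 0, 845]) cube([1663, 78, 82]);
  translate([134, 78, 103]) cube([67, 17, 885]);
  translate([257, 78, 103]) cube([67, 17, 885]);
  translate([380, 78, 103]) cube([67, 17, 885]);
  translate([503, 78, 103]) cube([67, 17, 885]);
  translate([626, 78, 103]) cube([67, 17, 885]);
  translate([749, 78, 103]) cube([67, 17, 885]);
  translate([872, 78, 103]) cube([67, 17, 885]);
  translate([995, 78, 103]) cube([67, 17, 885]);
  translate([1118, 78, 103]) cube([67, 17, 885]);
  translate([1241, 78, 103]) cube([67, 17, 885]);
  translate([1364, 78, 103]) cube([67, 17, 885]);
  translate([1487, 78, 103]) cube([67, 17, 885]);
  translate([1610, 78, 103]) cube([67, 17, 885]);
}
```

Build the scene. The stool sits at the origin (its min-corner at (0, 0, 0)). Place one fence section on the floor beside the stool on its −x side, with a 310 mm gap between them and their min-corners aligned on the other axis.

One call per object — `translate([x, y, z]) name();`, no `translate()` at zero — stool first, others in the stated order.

stool();
translate([-2129, 0, 0]) fence_section();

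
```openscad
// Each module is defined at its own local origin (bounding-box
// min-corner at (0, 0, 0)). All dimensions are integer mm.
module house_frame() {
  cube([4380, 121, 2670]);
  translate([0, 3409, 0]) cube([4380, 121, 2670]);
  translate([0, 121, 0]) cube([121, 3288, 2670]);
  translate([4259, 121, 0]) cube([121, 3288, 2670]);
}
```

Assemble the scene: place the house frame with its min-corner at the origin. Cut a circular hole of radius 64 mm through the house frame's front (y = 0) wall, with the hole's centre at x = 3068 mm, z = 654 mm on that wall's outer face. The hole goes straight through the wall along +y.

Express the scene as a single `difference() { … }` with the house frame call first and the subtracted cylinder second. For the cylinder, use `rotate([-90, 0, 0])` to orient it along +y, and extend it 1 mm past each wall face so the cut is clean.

difference() {
  house_frame();
  translate([3068, -1, 654]) rotate([-90, 0, 0]) cylinder(h = 123, r = 64);
}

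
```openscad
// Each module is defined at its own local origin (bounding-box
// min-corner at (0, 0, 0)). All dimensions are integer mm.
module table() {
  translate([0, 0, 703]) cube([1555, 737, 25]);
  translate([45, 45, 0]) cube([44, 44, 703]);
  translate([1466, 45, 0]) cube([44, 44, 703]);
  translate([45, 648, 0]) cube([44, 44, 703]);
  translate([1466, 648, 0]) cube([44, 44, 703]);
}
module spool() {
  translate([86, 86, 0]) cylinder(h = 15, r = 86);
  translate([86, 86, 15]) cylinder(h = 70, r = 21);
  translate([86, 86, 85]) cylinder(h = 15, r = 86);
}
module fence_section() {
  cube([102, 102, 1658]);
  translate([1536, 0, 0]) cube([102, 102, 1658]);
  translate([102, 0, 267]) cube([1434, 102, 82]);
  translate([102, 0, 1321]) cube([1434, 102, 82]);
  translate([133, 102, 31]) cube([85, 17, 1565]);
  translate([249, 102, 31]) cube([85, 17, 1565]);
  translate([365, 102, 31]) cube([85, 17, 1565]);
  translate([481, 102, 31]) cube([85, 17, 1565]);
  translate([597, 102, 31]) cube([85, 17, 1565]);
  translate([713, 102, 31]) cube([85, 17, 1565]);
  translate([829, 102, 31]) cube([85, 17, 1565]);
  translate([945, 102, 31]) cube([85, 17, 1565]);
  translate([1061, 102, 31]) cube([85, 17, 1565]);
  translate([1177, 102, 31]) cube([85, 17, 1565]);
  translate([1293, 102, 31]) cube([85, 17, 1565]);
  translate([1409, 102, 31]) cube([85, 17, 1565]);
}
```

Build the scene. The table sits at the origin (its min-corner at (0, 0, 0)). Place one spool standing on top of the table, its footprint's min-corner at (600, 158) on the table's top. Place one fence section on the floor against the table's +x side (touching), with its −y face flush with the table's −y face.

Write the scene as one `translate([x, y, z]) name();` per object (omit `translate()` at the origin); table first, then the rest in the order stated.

table();
translate([600, 158, 728]) spool();
translate([1555, 0, 0]) fence_section();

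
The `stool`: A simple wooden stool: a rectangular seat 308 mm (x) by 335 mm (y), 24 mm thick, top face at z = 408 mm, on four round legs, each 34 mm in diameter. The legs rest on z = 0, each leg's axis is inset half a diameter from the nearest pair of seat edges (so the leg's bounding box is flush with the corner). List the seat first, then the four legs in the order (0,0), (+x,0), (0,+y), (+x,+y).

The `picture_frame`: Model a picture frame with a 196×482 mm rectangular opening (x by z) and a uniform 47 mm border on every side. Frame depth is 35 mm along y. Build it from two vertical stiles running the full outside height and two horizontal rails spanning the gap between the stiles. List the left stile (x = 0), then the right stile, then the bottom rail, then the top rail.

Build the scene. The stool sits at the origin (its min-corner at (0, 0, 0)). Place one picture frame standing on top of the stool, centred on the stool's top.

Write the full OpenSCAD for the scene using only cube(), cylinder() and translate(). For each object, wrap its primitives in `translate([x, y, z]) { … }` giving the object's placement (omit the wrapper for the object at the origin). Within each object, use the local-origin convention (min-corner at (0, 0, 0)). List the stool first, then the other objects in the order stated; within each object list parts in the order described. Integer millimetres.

translate([0, 0, 384]) cube([308, 335, 24]);
translate([17, 17, 0]) cylinder(h = 384, r = 17);
translate([291, 17, 0]) cylinder(h = 384, r = 17);
translate([17, 318, 0]) cylinder(h = 384, r = 17);
translate([291, 318, 0]) cylinder(h = 384, r = 17);
translate([9, 150, 408]) {
  cube([47, 35, 576]);
  translate([243, 0, 0]) cube([47, 35, 576]);
  translate([47, 0, 0]) cube([196, 35, 47]);
  translate([47, 0, 529]) cube([196, 35, 47]);
}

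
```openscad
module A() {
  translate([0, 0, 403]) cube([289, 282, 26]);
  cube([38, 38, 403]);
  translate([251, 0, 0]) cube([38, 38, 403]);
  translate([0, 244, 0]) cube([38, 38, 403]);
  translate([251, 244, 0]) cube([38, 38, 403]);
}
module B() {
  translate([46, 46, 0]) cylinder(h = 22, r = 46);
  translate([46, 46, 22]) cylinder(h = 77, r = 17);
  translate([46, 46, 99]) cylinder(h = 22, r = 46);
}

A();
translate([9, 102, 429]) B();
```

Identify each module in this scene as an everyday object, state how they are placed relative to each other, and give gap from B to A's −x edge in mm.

A is a stool. B is a spool. The spool is on top of the stool. The gap from the spool to the stool's −x edge is 9 mm.

The spool's min-x is at 9; the stool's min-x is 0; gap = 9 mm.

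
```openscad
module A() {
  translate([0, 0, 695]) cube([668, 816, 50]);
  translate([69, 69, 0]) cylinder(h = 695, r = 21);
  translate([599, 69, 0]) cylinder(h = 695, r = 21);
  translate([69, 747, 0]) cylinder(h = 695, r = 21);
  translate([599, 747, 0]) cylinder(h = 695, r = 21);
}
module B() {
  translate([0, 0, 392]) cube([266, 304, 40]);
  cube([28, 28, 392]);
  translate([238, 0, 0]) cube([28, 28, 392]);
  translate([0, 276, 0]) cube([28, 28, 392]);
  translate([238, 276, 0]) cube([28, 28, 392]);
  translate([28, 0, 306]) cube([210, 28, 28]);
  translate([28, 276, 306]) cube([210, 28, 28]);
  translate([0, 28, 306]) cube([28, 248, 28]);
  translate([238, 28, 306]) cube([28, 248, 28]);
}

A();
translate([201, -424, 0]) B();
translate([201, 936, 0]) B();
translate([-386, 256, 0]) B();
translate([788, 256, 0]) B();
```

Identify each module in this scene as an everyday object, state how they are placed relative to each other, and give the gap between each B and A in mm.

A is a table. B is a stool. Four stools sit around the table at the −y, +y, −x, +x sides. The gap between each stool and the table is 120 mm.

Each stool's nearest face is 120 mm from the table's bounding box.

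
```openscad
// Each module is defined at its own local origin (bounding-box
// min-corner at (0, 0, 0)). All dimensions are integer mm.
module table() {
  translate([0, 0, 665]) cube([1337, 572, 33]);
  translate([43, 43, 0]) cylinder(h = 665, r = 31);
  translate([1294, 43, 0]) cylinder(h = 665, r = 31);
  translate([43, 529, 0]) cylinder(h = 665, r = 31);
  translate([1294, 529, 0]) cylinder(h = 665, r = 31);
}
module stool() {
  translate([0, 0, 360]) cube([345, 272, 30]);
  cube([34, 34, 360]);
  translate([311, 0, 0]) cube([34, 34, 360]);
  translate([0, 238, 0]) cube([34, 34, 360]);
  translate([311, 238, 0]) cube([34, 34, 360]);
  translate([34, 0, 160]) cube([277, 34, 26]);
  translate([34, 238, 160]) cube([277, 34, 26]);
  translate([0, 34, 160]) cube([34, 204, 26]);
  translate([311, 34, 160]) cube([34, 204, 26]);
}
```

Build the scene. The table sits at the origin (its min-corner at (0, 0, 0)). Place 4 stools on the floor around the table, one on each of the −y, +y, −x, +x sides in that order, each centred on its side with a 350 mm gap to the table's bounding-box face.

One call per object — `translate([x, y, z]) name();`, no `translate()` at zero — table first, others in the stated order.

table();
translate([496, -622, 0]) stool();
translate([496, 922, 0]) stool();
translate([-695, 150, 0]) stool();
translate([1687, 150, 0]) stool();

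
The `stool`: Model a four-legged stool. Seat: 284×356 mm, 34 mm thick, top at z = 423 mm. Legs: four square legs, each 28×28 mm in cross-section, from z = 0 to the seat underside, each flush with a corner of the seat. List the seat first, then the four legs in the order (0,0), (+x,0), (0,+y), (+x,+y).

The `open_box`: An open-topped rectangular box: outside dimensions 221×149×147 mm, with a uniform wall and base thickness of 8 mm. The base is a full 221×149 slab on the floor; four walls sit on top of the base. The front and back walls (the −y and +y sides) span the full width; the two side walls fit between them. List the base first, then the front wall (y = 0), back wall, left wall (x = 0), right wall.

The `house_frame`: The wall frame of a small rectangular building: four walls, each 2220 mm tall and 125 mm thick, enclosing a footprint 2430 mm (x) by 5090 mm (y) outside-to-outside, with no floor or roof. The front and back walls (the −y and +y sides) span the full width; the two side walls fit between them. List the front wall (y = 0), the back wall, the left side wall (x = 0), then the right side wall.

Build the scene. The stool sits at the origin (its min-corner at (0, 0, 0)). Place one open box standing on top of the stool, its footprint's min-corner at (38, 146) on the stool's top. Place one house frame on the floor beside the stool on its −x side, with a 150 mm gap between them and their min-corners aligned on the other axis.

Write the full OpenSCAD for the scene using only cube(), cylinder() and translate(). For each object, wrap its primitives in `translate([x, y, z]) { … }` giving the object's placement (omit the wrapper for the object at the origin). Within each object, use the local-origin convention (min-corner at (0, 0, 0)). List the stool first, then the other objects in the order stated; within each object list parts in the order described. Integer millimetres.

translate([0, 0, 389]) cube([284, 356, 34]);
cube([28, 28, 389]);
translate([256, 0, 0]) cube([28, 28, 389]);
translate([0, 328, 0]) cube([28, 28, 389]);
translate([256, 328, 0]) cube([28, 28, 389]);
translate([38, 146, 423]) {
  cube([221, 149, 8]);
  translate([0, 0, 8]) cube([221, 8, 139]);
  translate([0, 141, 8]) cube([221, 8, 139]);
  translate([0, 8, 8]) cube([8, 133, 139]);
  translate([213, 8, 8]) cube([8, 133, 139]);
}
translate([-2580, 0, 0]) {
  cube([2430, 125, 2220]);
  translate([0, 4965, 0]) cube([2430, 125, 2220]);
  translate([0, 125, 0]) cube([125, 4840, 2220]);
  translate([2305, 125, 0]) cube([125, 4840, 2220]);
}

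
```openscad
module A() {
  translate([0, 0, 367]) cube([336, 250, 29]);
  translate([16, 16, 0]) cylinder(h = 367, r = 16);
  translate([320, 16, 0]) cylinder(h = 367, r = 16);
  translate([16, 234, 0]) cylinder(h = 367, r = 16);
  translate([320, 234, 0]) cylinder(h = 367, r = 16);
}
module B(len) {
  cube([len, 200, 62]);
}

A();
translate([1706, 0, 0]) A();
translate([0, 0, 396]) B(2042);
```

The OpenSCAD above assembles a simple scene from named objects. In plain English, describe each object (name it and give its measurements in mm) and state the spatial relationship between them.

A is a four-legged stool. The seat is 336×250 mm, 29 mm thick, top at z = 396 mm. It stands on four round legs, each 32 mm in diameter, from z = 0 to the seat underside, each leg's axis is inset half a diameter from the nearest pair of seat edges (so the leg's bounding box is flush with the corner).

B is a rectangular beam 2042 mm long (x), 200 mm deep (y), 62 mm thick (z).

The beam spans the tops of two stools placed 1370 mm apart, resting at z = 396 mm.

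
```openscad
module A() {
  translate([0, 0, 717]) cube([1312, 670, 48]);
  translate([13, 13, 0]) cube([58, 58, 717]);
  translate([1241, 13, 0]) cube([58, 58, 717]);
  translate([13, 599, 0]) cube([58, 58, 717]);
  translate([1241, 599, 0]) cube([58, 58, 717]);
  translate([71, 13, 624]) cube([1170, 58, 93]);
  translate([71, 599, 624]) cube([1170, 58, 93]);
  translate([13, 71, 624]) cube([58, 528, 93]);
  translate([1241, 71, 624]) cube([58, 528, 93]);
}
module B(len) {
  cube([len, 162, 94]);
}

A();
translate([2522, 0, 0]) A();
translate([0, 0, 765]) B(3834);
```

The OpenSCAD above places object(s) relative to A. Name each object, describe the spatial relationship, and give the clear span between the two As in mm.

Second table starts at x = 2522; first ends at x = 1312; clear span = 2522 − 1312 = 1210 mm.

A is a table. B is a beam. A beam spans the tops of two tables. The clear span between the two tables is 1210 mm.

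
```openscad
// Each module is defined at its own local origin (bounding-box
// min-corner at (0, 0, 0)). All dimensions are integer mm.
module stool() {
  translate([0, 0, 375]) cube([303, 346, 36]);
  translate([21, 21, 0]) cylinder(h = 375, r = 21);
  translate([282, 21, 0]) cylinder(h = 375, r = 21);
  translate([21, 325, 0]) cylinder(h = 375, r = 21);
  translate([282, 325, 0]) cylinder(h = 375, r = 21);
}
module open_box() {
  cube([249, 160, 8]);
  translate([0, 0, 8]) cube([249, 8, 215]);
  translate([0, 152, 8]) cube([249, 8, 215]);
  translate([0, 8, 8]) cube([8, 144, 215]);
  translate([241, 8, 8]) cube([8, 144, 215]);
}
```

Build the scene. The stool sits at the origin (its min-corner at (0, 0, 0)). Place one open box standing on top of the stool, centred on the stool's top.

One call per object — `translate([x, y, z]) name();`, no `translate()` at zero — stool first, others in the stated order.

stool();
translate([27, 93, 411]) open_box();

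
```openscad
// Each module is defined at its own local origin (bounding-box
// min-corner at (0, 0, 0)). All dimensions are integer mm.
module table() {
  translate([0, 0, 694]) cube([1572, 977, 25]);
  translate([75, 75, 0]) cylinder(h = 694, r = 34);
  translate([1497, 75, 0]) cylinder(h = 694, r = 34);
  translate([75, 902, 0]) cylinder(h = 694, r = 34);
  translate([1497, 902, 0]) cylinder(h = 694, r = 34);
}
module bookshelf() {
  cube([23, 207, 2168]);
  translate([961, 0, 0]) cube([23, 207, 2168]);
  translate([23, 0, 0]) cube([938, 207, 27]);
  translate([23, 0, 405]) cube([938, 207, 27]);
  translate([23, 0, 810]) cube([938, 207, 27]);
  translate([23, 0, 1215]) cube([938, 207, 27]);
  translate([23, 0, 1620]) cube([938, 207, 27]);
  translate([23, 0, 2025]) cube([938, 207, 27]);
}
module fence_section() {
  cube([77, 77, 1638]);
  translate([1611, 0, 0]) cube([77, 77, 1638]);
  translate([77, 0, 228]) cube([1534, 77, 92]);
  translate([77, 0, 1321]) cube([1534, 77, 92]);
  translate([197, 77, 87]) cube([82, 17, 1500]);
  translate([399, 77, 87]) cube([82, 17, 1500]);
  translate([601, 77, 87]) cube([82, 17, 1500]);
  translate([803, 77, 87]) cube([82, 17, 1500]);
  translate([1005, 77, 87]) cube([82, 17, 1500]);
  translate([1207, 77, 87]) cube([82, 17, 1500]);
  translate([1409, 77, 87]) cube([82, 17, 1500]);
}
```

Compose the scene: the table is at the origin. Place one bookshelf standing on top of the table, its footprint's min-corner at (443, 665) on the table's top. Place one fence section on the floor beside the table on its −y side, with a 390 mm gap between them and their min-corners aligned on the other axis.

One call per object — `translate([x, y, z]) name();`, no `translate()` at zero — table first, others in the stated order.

table();
translate([443, 665, 719]) bookshelf();
translate([0, -484, 0]) fence_section();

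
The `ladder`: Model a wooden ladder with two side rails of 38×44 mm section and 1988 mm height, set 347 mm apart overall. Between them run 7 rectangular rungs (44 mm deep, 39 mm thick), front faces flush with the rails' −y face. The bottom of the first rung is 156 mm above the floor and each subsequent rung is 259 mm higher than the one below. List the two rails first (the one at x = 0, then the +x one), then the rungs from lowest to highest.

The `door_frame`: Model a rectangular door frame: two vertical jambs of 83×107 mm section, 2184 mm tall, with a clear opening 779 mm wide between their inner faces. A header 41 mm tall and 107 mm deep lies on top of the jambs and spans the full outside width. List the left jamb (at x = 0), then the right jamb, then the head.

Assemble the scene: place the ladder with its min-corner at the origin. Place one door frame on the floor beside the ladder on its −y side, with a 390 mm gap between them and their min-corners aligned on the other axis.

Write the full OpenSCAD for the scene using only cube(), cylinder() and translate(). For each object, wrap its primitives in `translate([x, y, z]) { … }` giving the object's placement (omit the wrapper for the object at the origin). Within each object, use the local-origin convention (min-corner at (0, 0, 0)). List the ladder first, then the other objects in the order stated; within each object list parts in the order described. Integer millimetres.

cube([38, 44, 1988]);
translate([309, 0, 0]) cube([38, 44, 1988]);
translate([38, 0, 156]) cube([271, 44, 39]);
translate([38, 0, 415]) cube([271, 44, 39]);
translate([38, 0, 674]) cube([271, 44, 39]);
translate([38, 0, 933]) cube([271, 44, 39]);
translate([38, 0, 1192]) cube([271, 44, 39]);
translate([38, 0, 1451]) cube([271, 44, 39]);
translate([38, 0, 1710]) cube([271, 44, 39]);
translate([0, -497, 0]) {
  cube([83, 107, 2184]);
  translate([862, 0, 0]) cube([83, 107, 2184]);
  translate([0, 0, 2184]) cube([945, 107, 41]);
}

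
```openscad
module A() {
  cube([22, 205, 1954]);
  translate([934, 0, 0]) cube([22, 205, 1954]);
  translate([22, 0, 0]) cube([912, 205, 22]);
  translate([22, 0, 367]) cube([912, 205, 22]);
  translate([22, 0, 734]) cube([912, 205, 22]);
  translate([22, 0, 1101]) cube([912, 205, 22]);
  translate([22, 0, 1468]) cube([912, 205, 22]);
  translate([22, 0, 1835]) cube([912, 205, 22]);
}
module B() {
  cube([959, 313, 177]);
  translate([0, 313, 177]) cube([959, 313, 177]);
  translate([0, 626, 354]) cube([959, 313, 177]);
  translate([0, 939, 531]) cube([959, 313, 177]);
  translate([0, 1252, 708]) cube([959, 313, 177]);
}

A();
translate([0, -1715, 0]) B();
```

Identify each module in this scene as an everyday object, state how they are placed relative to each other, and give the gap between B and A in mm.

The staircase's nearest face is 150 mm from the bookshelf's −y face.

A is a bookshelf. B is a staircase. The staircase is on the floor beside the bookshelf on its −y side. The gap between the staircase and the bookshelf is 150 mm.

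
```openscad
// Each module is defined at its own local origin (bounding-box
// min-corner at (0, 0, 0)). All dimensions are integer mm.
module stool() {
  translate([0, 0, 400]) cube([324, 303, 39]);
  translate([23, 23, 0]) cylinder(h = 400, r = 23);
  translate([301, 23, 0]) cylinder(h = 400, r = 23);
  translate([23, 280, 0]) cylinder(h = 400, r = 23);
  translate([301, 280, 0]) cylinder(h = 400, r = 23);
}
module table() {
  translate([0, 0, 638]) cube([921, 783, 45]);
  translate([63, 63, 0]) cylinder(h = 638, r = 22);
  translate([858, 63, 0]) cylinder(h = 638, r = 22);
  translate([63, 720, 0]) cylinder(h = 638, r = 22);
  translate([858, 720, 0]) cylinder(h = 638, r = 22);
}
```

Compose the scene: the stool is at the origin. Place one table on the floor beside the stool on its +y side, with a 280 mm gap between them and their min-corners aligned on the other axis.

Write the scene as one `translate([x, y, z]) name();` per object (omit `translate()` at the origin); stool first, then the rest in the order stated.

stool();
translate([0, 583, 0]) table();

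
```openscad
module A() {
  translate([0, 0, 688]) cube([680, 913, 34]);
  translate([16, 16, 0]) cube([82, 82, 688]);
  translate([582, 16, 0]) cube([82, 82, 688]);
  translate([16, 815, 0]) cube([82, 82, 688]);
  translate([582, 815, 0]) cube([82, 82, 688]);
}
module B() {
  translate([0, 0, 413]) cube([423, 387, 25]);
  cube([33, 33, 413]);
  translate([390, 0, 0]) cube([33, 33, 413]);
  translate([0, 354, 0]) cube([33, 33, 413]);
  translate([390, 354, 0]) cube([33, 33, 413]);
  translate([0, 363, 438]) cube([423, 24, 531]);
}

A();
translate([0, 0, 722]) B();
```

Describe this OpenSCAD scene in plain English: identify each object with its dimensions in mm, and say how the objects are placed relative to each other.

A is a table with a 680×913 mm rectangular top, 34 mm thick, top surface at z = 722 mm, supported by four 82×82 mm square legs, each inset 16 mm from the nearest pair of top edges, running from the floor.

B is a chair. The seat is a 423×387×25 mm slab with its top at z = 438 mm, on four 33×33 mm corner legs (flush with the seat edges, standing on z = 0). A flat backrest 24 mm thick, 531 mm tall, spans the full seat width and rises from the seat top along its +y edge, rear face flush with the rear of the seat.

The chair is on top of the table.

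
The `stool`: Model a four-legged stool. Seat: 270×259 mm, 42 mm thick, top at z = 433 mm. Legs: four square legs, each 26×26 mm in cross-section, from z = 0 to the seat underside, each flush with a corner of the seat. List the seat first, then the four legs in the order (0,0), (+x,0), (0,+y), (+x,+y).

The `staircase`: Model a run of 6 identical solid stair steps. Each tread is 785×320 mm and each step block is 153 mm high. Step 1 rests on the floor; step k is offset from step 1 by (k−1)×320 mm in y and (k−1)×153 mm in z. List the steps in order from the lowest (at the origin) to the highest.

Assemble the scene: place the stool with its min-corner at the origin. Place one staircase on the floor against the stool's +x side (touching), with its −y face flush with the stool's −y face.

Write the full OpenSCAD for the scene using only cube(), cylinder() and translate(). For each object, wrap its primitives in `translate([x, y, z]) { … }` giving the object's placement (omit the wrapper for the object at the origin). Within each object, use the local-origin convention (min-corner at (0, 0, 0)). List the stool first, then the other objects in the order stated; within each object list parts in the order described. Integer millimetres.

translate([0, 0, 391]) cube([270, 259, 42]);
cube([26, 26, 391]);
translate([244, 0, 0]) cube([26, 26, 391]);
translate([0, 233, 0]) cube([26, 26, 391]);
translate([244, 233, 0]) cube([26, 26, 391]);
translate([270, 0, 0]) {
  cube([785, 320, 153]);
  translate([0, 320, 153]) cube([785, 320, 153]);
  translate([0, 640, 306]) cube([785, 320, 153]);
  translate([0, 960, 459]) cube([785, 320, 153]);
  translate([0, 1280, 612]) cube([785, 320, 153]);
  translate([0, 1600, 765]) cube([785, 320, 153]);
}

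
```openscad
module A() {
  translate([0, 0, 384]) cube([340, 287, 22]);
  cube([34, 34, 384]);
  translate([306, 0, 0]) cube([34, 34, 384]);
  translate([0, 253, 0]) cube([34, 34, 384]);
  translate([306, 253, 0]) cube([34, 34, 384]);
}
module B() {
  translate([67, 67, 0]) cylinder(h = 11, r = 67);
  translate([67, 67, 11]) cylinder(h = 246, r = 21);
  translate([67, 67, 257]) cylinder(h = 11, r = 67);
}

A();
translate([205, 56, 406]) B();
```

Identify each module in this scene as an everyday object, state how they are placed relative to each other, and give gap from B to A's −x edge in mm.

The spool's min-x is at 205; the stool's min-x is 0; gap = 205 mm.

A is a stool. B is a spool. The spool is on top of the stool. The gap from the spool to the stool's −x edge is 205 mm.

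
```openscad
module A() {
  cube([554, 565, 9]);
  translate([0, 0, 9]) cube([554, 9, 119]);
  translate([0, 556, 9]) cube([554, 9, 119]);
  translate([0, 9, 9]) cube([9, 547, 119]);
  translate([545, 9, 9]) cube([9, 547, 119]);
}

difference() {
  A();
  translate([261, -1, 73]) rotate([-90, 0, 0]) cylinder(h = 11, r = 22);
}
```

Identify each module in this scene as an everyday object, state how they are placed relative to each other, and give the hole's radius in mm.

The subtracted cylinder has r = 22 mm.

A is an open box. The open box has a circular hole through its front wall. The hole's radius is 22 mm.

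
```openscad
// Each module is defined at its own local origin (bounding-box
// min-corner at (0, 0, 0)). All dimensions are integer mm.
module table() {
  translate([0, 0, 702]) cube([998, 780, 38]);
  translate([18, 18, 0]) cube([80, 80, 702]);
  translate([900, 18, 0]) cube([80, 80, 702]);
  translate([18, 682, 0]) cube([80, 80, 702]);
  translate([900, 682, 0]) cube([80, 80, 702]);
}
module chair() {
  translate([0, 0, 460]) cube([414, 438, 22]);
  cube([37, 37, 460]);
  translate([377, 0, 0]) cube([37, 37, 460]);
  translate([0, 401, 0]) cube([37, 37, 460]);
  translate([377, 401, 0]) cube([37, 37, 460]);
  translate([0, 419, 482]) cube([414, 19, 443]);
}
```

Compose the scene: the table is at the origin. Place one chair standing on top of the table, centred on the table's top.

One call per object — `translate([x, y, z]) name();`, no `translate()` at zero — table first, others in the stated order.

table();
translate([292, 171, 740]) chair();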